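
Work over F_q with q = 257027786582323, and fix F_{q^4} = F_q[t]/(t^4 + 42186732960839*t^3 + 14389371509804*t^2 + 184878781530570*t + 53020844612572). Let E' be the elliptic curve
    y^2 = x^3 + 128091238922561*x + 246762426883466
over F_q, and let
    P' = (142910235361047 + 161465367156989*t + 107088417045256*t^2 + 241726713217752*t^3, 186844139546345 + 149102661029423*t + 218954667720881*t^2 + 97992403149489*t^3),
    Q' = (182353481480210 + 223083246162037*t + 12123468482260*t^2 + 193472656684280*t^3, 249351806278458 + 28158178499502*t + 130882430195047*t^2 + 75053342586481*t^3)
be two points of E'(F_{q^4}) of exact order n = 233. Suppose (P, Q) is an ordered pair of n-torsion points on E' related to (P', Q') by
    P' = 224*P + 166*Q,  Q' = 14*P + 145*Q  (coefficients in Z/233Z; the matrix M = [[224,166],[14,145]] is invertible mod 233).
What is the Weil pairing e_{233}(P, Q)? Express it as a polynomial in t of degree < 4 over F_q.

180165293129472 + 193518042821092*t + 34849310388672*t^2 + 158216927299293*t^3

Under M = [[224,166],[14,145]] in GL_2(Z/233), e_{233}(P',Q') = e_{233}(P,Q)^(224*145-166*14 mod 233).
224*145 - 166*14 = 30156; reduced mod 233: det = 99, inverse 193.
Build f_{233,P'} and f_{233,Q'} via the 8-bit ladder of 233=11101001_2; evaluate at shifted divisors; quotient in F_{257027786582323^4}.
So e_{233}(P',Q') = 47641540097317 + 34636619008236*t + 103164735045493*t^2 + 208168759118319*t^3.
e_{233}(P,Q) = (47641540097317 + 34636619008236*t + 103164735045493*t^2 + 208168759118319*t^3)^{193} = 180165293129472 + 193518042821092*t + 34849310388672*t^2 + 158216927299293*t^3.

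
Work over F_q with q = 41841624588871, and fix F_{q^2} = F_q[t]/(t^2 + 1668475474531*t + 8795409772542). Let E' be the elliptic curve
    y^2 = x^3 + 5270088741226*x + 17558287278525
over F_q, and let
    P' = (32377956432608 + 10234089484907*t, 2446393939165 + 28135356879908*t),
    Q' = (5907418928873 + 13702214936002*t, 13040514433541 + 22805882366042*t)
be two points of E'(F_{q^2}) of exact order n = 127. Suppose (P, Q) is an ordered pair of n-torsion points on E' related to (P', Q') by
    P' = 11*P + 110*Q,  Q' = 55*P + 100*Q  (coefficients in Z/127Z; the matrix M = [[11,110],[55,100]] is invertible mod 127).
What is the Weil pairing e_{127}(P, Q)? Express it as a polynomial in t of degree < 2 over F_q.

33123929310618 + 2653216808667*t

e_{127} is bilinear + alternating on E[127], so e_{127}(11*P + 110*Q, 55*P + 100*Q) = e_{127}(P,Q)^(11*100-110*55).
Hence e(P,Q) = e(P',Q')^{85} where 85 = 3^{-1} mod 127.
7-bit Miller (1111111) on E'/F_{41841624588871} with a'=5270088741226, b'=17558287278525: accumulate tangent/chord ratios at Q'+S and P'+S'.
Result: e(P',Q') = 30903096852374 + 10817271182796*t.
Hence e(P,Q) = 33123929310618 + 2653216808667*t in F_{41841624588871^2}^*.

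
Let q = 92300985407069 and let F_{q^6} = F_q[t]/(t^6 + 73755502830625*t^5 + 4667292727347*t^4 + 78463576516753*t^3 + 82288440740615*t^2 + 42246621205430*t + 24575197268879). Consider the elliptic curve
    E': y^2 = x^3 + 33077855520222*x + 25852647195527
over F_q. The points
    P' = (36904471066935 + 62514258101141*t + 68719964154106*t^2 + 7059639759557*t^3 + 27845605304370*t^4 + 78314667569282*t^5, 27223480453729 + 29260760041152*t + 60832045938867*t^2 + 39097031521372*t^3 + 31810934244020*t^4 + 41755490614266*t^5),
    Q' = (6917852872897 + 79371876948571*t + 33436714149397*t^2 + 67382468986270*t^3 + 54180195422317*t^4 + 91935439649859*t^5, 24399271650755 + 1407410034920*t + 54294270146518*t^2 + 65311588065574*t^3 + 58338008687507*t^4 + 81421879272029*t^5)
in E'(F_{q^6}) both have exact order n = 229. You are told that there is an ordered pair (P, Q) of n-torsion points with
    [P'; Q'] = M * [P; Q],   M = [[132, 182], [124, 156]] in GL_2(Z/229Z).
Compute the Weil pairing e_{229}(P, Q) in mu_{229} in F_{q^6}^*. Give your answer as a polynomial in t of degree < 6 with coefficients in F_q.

3022220704446 + 23023696939266*t + 2020838257447*t^2 + 59756926662220*t^3 + 42295936385865*t^4 + 18354496490566*t^5

Under M = [[132,182],[124,156]] in GL_2(Z/229), e_{229}(P',Q') = e_{229}(P,Q)^(132*156-182*124 mod 229).
det M = 132*156 - 182*124 = -1976 = 85 (mod 229); 85^{-1} = 97 (mod 229).
8-bit Miller (11100101) on E'/F_{92300985407069} with a'=33077855520222, b'=25852647195527: accumulate tangent/chord ratios at Q'+S and P'+S'.
The quotient is 18064167521465 + 68246687201191*t + 74379446324979*t^2 + 85370033225046*t^3 + 18841029767546*t^4 + 11579587478626*t^5.
e_{229}(P,Q) = (18064167521465 + 68246687201191*t + 74379446324979*t^2 + 85370033225046*t^3 + 18841029767546*t^4 + 11579587478626*t^5)^{97} = 3022220704446 + 23023696939266*t + 2020838257447*t^2 + 59756926662220*t^3 + 42295936385865*t^4 + 18354496490566*t^5.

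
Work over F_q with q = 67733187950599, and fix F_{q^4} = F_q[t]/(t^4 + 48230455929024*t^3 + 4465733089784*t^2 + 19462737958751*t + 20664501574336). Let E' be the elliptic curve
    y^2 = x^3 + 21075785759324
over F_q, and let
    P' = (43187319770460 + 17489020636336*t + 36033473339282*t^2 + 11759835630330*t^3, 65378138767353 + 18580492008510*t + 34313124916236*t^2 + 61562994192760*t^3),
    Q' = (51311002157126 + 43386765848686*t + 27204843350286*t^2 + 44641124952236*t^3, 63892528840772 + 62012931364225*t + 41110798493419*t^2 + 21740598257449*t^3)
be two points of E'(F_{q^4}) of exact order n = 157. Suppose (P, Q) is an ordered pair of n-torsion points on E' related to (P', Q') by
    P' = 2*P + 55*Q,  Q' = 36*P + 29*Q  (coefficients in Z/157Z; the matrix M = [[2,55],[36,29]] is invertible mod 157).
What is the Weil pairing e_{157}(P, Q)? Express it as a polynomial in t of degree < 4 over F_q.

e_{157}(aP+bQ,cP+dQ) = e_{157}(P,Q)^(ad-bc); with (a,b,c,d)=(2,55,36,29) this gives the det-157 law.
det(M) mod 157 = 119; its inverse in (Z/157)^* is 95 (check: 119*95 mod 157 = 1).
8-bit Miller (10011101) on E'/F_{67733187950599} with a'=0, b'=21075785759324: accumulate tangent/chord ratios at Q'+S and P'+S'.
Miller gives e_{157}(P',Q') = 32413966386294 + 36785572767656*t + 58010430607123*t^2 + 15455643240368*t^3 in F_{67733187950599^4}.
Raise to 95: e(P,Q) = 17248812215862 + 22779169978524*t + 39529840448890*t^2 + 50052378913158*t^3 in mu_{157}.

17248812215862 + 22779169978524*t + 39529840448890*t^2 + 50052378913158*t^3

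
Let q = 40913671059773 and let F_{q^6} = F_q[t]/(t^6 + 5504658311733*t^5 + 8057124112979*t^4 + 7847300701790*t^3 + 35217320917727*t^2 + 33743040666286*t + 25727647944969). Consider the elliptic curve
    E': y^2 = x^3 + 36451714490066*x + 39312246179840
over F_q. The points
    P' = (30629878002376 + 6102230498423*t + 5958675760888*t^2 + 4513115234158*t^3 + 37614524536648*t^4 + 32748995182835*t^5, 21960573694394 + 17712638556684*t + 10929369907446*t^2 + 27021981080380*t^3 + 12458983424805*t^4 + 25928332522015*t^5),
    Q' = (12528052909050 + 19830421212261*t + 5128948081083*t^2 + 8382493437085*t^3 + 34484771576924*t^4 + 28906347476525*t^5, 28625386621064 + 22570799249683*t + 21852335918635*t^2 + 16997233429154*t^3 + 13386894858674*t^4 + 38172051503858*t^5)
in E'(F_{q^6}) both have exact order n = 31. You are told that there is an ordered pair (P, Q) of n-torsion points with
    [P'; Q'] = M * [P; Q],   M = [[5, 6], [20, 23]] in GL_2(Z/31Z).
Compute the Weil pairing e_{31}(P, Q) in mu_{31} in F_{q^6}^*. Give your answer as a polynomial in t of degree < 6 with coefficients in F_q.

4517359105754 + 27705673327119*t + 28356786069210*t^2 + 18127523810279*t^3 + 19523464171519*t^4 + 33293841612780*t^5

The 31-Weil pairing on E[31] over F_{40913671059773} is alternating-bilinear: e_{31}(P',Q') = e_{31}(P,Q)^det(M).
So e_{31}(P,Q) = e_{31}(P',Q')^{6}, since 26*6 = 1 mod 31.
Miller loop for e_{31} over F_{40913671059773^6}: bits of 31 = 11111; 4 double steps + 4 add steps, l/v at each.
f_P(D_Q)/f_Q(D_P) = 13266938912259 + 32676508417531*t + 4896175426942*t^2 + 14422690864430*t^3 + 4921923390764*t^4 + 32474091088371*t^5.
Thus e_{31}(P,Q) = 4517359105754 + 27705673327119*t + 28356786069210*t^2 + 18127523810279*t^3 + 19523464171519*t^4 + 33293841612780*t^5.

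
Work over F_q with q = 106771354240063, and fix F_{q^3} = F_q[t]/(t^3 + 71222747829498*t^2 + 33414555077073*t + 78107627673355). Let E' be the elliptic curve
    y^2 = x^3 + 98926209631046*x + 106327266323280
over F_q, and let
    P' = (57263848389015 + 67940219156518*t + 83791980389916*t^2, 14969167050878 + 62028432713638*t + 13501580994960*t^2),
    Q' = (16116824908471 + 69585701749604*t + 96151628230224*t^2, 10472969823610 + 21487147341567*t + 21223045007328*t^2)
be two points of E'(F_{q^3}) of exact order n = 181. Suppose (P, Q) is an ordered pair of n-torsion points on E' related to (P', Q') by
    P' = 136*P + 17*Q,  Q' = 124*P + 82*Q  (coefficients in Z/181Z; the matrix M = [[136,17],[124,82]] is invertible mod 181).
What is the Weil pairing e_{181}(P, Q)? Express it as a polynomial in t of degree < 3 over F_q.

83902412294085 + 101605959015671*t + 13172967587847*t^2

e_{181}(aP+bQ,cP+dQ) = e_{181}(P,Q)^(ad-bc); with (a,b,c,d)=(136,17,124,82) this gives the det-181 law.
136*82 - 17*124 = 9044; reduced mod 181: det = 175, inverse 30.
8-bit Miller (10110101) on E'/F_{106771354240063} with a'=98926209631046, b'=106327266323280: accumulate tangent/chord ratios at Q'+S and P'+S'.
The quotient is 102703251622436 + 18978300130351*t + 16267840961805*t^2.
e_{181}(P,Q) = (102703251622436 + 18978300130351*t + 16267840961805*t^2)^{30} = 83902412294085 + 101605959015671*t + 13172967587847*t^2.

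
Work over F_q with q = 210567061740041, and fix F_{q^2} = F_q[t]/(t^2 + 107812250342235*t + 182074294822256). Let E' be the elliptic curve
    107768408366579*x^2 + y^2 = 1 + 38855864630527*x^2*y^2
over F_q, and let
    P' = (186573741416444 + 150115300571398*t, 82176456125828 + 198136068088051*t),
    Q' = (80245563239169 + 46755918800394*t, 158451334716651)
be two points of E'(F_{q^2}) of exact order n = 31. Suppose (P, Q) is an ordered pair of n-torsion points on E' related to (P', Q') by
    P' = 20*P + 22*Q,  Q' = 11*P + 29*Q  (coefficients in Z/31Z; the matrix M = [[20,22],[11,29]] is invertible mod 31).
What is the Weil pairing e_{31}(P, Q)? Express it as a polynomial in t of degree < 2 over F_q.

Since e_{31}(P,P)=e_{31}(Q,Q)=1 and e_{31}(Q,P)=e_{31}(P,Q)^{-1}, expanding e_{31}(20*P + 22*Q,11*P + 29*Q) leaves e(P,Q)^det(M).
det M = 20*29 - 22*11 = 338 = 28 (mod 31); 28^{-1} = 10 (mod 31).
Map (x,y)_Ed via u=(1+y)/(1-y), v=(1+y)/((1-y)x) to Montgomery A=129973865507298,B=38443541863095; then to (a',b')=(129305100154188,123621422441399).
n = 31 = (11111)_2 (5 bits, wt 5); accumulate f_{31,P'}(Q'+S)/f_{31,P'}(S) along the 4-step ladder.
e_{31}(P',Q') = 121286888861713 + 110600270137639*t.
Raise to 10: e(P,Q) = 86990740061600 + 44818484076396*t in mu_{31}.

86990740061600 + 44818484076396*t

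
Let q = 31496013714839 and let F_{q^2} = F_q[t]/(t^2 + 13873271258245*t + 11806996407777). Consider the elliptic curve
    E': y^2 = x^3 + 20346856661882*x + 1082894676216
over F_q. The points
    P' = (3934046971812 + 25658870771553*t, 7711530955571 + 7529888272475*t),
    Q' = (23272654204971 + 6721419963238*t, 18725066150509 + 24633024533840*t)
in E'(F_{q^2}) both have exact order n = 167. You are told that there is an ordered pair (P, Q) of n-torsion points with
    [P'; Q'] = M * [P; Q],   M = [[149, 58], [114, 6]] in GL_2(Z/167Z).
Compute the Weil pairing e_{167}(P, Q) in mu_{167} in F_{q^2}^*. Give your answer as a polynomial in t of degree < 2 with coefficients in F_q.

Alternating bilinearity on E[167] (values in mu_{167} in F_{31496013714839^2}) gives e(P',Q') = e(P,Q)^det(M).
det M = 149*6 - 58*114 = -5718 = 127 (mod 167); 127^{-1} = 96 (mod 167).
Build f_{167,P'} and f_{167,Q'} via the 8-bit ladder of 167=10100111_2; evaluate at shifted divisors; quotient in F_{31496013714839^2}.
The quotient is 17715569776068 + 5105285452526*t.
Raise to 96: e(P,Q) = 11605355774323 + 20159787253507*t in mu_{167}.

11605355774323 + 20159787253507*t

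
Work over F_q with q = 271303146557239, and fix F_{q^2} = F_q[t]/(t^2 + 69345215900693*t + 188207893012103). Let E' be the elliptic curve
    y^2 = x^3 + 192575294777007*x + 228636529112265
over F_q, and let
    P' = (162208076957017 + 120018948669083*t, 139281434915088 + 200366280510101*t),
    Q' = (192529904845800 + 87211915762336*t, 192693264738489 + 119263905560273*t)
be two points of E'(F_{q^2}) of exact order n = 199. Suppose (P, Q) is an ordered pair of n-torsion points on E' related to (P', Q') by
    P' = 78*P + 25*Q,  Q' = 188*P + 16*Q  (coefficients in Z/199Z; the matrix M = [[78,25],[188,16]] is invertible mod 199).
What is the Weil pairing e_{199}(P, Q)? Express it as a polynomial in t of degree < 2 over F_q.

180207142937109 + 251180361542286*t

Since e_{199}(P,P)=e_{199}(Q,Q)=1 and e_{199}(Q,P)=e_{199}(P,Q)^{-1}, expanding e_{199}(78*P + 25*Q,188*P + 16*Q) leaves e(P,Q)^det(M).
Inverting 130 mod 199: 124. Thus e_{199}(P,Q) = e(P',Q')^{124}.
n = 199 = (11000111)_2 (8 bits, wt 5); accumulate f_{199,P'}(Q'+S)/f_{199,P'}(S) along the 7-step ladder.
So e_{199}(P',Q') = 257859469617307 + 28478160042678*t.
Hence e(P,Q) = 180207142937109 + 251180361542286*t in F_{271303146557239^2}^*.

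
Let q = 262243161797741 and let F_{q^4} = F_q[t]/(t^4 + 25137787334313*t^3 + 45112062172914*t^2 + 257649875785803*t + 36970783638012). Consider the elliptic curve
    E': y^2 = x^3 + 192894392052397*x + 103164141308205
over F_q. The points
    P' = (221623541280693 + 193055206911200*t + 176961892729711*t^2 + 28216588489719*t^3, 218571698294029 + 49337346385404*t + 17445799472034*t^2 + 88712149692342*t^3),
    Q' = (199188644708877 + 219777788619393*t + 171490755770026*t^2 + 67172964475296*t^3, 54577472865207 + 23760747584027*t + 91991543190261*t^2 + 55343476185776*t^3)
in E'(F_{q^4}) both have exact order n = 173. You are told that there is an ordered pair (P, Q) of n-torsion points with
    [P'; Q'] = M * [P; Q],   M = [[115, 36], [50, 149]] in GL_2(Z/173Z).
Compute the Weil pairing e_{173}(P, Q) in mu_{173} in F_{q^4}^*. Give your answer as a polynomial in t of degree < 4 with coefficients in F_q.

5310978335704 + 117688552579590*t + 81840895008092*t^2 + 140740539985845*t^3

Since e_{173}(P,P)=e_{173}(Q,Q)=1 and e_{173}(Q,P)=e_{173}(P,Q)^{-1}, expanding e_{173}(115*P + 36*Q,50*P + 149*Q) leaves e(P,Q)^det(M).
det M = 115*149 - 36*50 = 15335 = 111 (mod 173); 111^{-1} = 53 (mod 173).
8-bit Miller (10101101) on E'/F_{262243161797741} with a'=192894392052397, b'=103164141308205: accumulate tangent/chord ratios at Q'+S and P'+S'.
f_P(D_Q)/f_Q(D_P) = 108699106507192 + 38750277401123*t + 136569690144675*t^2 + 53929276543001*t^3.
(108699106507192 + 38750277401123*t + 136569690144675*t^2 + 53929276543001*t^3)^{53} mod (262243161797741,f) = 5310978335704 + 117688552579590*t + 81840895008092*t^2 + 140740539985845*t^3.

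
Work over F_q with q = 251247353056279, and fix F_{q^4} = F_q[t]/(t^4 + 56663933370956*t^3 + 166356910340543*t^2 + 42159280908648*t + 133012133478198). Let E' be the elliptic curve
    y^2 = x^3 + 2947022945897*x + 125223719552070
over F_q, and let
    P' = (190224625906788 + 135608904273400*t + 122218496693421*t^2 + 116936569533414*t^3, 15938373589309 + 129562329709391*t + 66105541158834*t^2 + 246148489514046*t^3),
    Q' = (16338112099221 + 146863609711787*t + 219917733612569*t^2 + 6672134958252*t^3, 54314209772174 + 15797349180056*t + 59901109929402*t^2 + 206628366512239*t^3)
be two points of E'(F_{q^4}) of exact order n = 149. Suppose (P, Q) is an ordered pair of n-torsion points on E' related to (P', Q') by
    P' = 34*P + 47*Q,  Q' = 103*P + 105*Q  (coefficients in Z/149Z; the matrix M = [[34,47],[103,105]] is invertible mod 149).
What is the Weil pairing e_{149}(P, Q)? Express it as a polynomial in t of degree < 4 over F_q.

The 149-Weil pairing on E[149] over F_{251247353056279} is alternating-bilinear: e_{149}(P',Q') = e_{149}(P,Q)^det(M).
34*105 - 47*103 = -1271; reduced mod 149: det = 70, inverse 66.
n = 149 = (10010101)_2 (8 bits, wt 4); accumulate f_{149,P'}(Q'+S)/f_{149,P'}(S) along the 7-step ladder.
The quotient is 86006226421003 + 207726689171156*t + 62059898905315*t^2 + 89274973488363*t^3.
e_{149}(P,Q) = (86006226421003 + 207726689171156*t + 62059898905315*t^2 + 89274973488363*t^3)^{66} = 149263031247014 + 1845137165542*t + 76461025391096*t^2 + 39411009671751*t^3.

149263031247014 + 1845137165542*t + 76461025391096*t^2 + 39411009671751*t^3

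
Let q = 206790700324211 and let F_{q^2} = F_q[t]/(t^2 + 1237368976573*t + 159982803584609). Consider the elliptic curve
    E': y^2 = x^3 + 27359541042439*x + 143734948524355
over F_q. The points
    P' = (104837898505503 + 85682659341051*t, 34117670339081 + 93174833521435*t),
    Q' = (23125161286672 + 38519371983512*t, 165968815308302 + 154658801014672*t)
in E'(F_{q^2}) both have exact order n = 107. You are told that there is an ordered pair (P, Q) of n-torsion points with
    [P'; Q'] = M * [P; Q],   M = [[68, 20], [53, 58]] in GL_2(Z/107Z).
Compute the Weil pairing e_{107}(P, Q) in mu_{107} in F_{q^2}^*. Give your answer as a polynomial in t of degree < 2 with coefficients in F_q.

The 107-Weil pairing on E[107] over F_{206790700324211} is alternating-bilinear: e_{107}(P',Q') = e_{107}(P,Q)^det(M).
So e_{107}(P,Q) = e_{107}(P',Q')^{64}, since 102*64 = 1 mod 107.
Build f_{107,P'} and f_{107,Q'} via the 7-bit ladder of 107=1101011_2; evaluate at shifted divisors; quotient in F_{206790700324211^2}.
e_{107}(P',Q') = 41750121809011 + 111251837736409*t.
Raise to 64: e(P,Q) = 46993002679874 + 181529629829122*t in mu_{107}.

46993002679874 + 181529629829122*t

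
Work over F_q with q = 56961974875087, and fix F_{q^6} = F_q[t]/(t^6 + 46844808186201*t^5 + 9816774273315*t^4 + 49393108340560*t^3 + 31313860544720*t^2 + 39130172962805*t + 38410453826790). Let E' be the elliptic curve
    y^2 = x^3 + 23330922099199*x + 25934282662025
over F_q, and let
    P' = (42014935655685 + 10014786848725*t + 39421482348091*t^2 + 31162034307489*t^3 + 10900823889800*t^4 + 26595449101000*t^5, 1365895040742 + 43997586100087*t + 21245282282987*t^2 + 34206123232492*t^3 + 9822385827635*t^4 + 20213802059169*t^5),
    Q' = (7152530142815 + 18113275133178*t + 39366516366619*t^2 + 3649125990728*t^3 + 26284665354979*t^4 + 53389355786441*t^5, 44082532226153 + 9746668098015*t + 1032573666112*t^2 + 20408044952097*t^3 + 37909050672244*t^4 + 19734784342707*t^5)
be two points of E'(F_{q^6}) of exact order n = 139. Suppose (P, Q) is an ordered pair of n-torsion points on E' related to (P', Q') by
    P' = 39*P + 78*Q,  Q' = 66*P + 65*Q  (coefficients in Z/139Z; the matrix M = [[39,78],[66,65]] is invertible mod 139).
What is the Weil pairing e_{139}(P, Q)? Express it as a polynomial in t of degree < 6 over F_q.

4113893170766 + 11990104500498*t + 20961456401452*t^2 + 52528039952339*t^3 + 42314271436689*t^4 + 34981589614778*t^5

Alternating bilinearity on E[139] (values in mu_{139} in F_{56961974875087^6}) gives e(P',Q') = e(P,Q)^det(M).
det(M) mod 139 = 28; its inverse in (Z/139)^* is 5 (check: 28*5 mod 139 = 1).
Miller loop for e_{139} over F_{56961974875087^6}: bits of 139 = 10001011; 7 double steps + 3 add steps, l/v at each.
f_P(D_Q)/f_Q(D_P) = 32556337684844 + 56131510282867*t + 55810241325889*t^2 + 56136629516240*t^3 + 27241730242514*t^4 + 49567453442514*t^5.
(32556337684844 + 56131510282867*t + 55810241325889*t^2 + 56136629516240*t^3 + 27241730242514*t^4 + 49567453442514*t^5)^{5} mod (56961974875087,f) = 4113893170766 + 11990104500498*t + 20961456401452*t^2 + 52528039952339*t^3 + 42314271436689*t^4 + 34981589614778*t^5.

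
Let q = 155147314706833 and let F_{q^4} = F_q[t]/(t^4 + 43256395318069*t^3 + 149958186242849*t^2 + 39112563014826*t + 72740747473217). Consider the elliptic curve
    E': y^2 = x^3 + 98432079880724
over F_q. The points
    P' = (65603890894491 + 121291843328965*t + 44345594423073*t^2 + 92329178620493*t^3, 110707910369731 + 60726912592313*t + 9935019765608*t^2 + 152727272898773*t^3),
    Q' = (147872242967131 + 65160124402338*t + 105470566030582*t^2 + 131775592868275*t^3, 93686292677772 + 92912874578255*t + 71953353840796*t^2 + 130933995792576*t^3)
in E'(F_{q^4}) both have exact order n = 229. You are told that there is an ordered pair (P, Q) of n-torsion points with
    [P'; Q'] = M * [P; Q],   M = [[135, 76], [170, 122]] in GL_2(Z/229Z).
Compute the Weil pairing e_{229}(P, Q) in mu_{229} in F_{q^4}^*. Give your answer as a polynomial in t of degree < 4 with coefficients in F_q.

Since e_{229}(P,P)=e_{229}(Q,Q)=1 and e_{229}(Q,P)=e_{229}(P,Q)^{-1}, expanding e_{229}(135*P + 76*Q,170*P + 122*Q) leaves e(P,Q)^det(M).
det M = 135*122 - 76*170 = 3550 = 115 (mod 229); 115^{-1} = 2 (mod 229).
Double-and-add over 11100101: 8-1 doublings, 5-1 additions; each step l_{T,T}/v_{2T} or l_{T,P'}/v at Q'+S for random S.
f_P(D_Q)/f_Q(D_P) = 32127141257697 + 108554147586430*t + 39338935609999*t^2 + 101573972125040*t^3.
Thus e_{229}(P,Q) = 12303820947299 + 40272392381439*t + 116736335820943*t^2 + 108851577922287*t^3.

12303820947299 + 40272392381439*t + 116736335820943*t^2 + 108851577922287*t^3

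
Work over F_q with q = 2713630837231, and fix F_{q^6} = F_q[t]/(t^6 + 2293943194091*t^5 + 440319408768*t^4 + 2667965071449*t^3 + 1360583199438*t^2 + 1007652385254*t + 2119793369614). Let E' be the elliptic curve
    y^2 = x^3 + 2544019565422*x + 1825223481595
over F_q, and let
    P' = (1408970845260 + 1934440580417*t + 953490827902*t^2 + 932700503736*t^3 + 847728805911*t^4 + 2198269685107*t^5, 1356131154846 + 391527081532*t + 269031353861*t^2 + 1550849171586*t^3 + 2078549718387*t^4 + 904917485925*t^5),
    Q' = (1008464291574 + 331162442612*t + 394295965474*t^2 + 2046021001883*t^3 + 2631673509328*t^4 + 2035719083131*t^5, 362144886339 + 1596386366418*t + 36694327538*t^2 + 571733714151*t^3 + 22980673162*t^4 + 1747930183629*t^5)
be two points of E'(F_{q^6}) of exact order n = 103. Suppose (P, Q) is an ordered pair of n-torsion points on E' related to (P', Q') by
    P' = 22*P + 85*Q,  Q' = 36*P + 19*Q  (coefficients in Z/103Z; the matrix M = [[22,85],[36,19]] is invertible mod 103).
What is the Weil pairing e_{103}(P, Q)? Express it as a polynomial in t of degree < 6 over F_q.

2092053459395 + 1789239022744*t + 913469007291*t^2 + 404911507140*t^3 + 799243566389*t^4 + 2396297660189*t^5

Since e_{103}(P,P)=e_{103}(Q,Q)=1 and e_{103}(Q,P)=e_{103}(P,Q)^{-1}, expanding e_{103}(22*P + 85*Q,36*P + 19*Q) leaves e(P,Q)^det(M).
Hence e(P,Q) = e(P',Q')^{83} where 83 = 36^{-1} mod 103.
Build f_{103,P'} and f_{103,Q'} via the 7-bit ladder of 103=1100111_2; evaluate at shifted divisors; quotient in F_{2713630837231^6}.
The quotient is 1433130707621 + 1813666109701*t + 1821234422714*t^2 + 1944470609358*t^3 + 573771938320*t^4 + 2566329378917*t^5.
Thus e_{103}(P,Q) = 2092053459395 + 1789239022744*t + 913469007291*t^2 + 404911507140*t^3 + 799243566389*t^4 + 2396297660189*t^5.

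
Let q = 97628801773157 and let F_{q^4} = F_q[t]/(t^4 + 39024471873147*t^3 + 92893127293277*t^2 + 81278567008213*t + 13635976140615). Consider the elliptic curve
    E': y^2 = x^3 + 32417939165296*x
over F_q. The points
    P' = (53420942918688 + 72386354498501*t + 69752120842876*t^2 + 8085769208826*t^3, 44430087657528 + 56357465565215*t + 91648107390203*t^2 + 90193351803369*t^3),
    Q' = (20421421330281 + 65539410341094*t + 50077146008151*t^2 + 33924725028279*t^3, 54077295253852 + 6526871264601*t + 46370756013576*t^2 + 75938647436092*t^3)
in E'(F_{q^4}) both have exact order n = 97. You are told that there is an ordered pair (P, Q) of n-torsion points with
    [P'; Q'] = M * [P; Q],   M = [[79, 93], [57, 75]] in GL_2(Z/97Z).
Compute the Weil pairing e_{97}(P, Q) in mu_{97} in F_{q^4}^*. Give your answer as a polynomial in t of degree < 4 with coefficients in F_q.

Under M = [[79,93],[57,75]] in GL_2(Z/97), e_{97}(P',Q') = e_{97}(P,Q)^(79*75-93*57 mod 97).
det(M) mod 97 = 42; its inverse in (Z/97)^* is 67 (check: 42*67 mod 97 = 1).
7-bit Miller (1100001) on E'/F_{97628801773157} with a'=32417939165296, b'=0: accumulate tangent/chord ratios at Q'+S and P'+S'.
Result: e(P',Q') = 68489616423420 + 89601626510718*t + 78985007386664*t^2 + 87854563109199*t^3.
e_{97}(P,Q) = (68489616423420 + 89601626510718*t + 78985007386664*t^2 + 87854563109199*t^3)^{67} = 62517075497665 + 97103085586659*t + 20494382471286*t^2 + 59432340705249*t^3.

62517075497665 + 97103085586659*t + 20494382471286*t^2 + 59432340705249*t^3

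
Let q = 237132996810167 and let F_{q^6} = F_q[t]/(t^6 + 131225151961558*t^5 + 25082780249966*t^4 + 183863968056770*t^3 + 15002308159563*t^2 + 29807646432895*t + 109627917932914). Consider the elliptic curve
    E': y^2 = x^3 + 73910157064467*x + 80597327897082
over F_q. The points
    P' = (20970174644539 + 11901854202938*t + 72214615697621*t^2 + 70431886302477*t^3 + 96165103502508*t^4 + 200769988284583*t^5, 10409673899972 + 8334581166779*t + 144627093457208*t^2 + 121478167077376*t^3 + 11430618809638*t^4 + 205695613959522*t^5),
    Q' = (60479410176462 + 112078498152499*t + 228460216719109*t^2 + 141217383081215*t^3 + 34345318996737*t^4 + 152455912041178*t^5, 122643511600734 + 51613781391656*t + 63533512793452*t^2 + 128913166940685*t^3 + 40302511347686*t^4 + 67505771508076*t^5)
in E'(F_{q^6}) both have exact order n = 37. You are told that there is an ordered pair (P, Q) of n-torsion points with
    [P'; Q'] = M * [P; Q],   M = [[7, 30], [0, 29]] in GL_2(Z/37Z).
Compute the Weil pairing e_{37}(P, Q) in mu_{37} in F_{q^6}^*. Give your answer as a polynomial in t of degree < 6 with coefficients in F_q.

125918924453445 + 226272138534055*t + 123860833970128*t^2 + 107090131985903*t^3 + 145959608435794*t^4 + 85336349274389*t^5

Under M = [[7,30],[0,29]] in GL_2(Z/37), e_{37}(P',Q') = e_{37}(P,Q)^(7*29-30*0 mod 37).
Hence e(P,Q) = e(P',Q')^{35} where 35 = 18^{-1} mod 37.
Build f_{37,P'} and f_{37,Q'} via the 6-bit ladder of 37=100101_2; evaluate at shifted divisors; quotient in F_{237132996810167^6}.
e_{37}(P',Q') = 91939360395931 + 77532086146165*t + 88385936286744*t^2 + 11268288558296*t^3 + 186965636718007*t^4 + 99306437851677*t^5.
Finally e_{37}(P,Q) = 125918924453445 + 226272138534055*t + 123860833970128*t^2 + 107090131985903*t^3 + 145959608435794*t^4 + 85336349274389*t^5.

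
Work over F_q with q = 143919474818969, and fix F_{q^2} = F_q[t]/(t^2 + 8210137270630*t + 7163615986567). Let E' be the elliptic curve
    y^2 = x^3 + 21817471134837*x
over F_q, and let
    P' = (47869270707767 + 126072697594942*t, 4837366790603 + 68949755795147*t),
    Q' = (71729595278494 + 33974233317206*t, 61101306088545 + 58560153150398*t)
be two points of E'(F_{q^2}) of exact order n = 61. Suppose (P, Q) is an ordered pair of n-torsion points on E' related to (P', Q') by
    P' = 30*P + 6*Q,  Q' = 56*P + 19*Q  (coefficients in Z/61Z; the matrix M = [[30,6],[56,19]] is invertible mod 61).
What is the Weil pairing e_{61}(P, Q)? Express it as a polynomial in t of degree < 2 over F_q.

109139316734547 + 121308911101293*t

e_{61} is bilinear + alternating on E[61], so e_{61}(30*P + 6*Q, 56*P + 19*Q) = e_{61}(P,Q)^(30*19-6*56).
So e_{61}(P,Q) = e_{61}(P',Q')^{6}, since 51*6 = 1 mod 61.
Double-and-add over 111101: 6-1 doublings, 5-1 additions; each step l_{T,T}/v_{2T} or l_{T,P'}/v at Q'+S for random S.
e_{61}(P',Q') = 135677764157987 + 100137065643544*t.
Finally e_{61}(P,Q) = 109139316734547 + 121308911101293*t.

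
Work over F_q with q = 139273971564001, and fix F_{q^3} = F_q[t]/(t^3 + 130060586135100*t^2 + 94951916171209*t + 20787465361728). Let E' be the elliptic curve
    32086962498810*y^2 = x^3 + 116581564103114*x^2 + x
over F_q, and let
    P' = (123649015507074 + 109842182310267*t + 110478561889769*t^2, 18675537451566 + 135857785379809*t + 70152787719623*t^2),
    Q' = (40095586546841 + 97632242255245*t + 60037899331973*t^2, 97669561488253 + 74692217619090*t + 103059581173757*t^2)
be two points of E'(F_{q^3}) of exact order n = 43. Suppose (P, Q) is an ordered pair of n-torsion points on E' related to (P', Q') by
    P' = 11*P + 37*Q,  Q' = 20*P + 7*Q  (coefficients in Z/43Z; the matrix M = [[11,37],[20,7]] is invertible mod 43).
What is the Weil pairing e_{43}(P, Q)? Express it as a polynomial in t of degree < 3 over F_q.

69537680245139 + 43813218088824*t + 54750676936671*t^2

Alternating bilinearity on E[43] (values in mu_{43} in F_{139273971564001^3}) gives e(P',Q') = e(P,Q)^det(M).
Hence e(P,Q) = e(P',Q')^{31} where 31 = 25^{-1} mod 43.
(x,y)|->(8097921757627x+76550496810174,8097921757627y) sends E' to y^2=x^3+131649202174377*x+103907153475680.
Miller loop for e_{43} over F_{139273971564001^3}: bits of 43 = 101011; 5 double steps + 3 add steps, l/v at each.
Result: e(P',Q') = 67653594528879 + 6125707716822*t + 10381741793927*t^2.
Finally e_{43}(P,Q) = 69537680245139 + 43813218088824*t + 54750676936671*t^2.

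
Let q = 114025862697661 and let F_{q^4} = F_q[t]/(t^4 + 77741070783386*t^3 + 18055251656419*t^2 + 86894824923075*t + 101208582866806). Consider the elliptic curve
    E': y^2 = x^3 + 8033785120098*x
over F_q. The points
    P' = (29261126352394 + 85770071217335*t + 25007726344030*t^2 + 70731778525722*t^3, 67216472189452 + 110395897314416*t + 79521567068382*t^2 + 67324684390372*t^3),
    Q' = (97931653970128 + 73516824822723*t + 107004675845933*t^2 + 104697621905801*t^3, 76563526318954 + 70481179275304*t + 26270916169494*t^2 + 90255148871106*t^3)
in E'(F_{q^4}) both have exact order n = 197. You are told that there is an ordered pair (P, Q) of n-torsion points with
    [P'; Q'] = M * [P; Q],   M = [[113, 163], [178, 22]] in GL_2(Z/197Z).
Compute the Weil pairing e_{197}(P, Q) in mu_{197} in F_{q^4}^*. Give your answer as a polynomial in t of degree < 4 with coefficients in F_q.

54668621412726 + 93595224768200*t + 15380354317165*t^2 + 78701259104935*t^3

Alternating bilinearity on E[197] (values in mu_{197} in F_{114025862697661^4}) gives e(P',Q') = e(P,Q)^det(M).
det M = 113*22 - 163*178 = -26528 = 67 (mod 197); 67^{-1} = 50 (mod 197).
Double-and-add over 11000101: 8-1 doublings, 4-1 additions; each step l_{T,T}/v_{2T} or l_{T,P'}/v at Q'+S for random S.
Miller gives e_{197}(P',Q') = 103691466638083 + 55683813439833*t + 266142660123*t^2 + 20717811172707*t^3 in F_{114025862697661^4}.
Raise to 50: e(P,Q) = 54668621412726 + 93595224768200*t + 15380354317165*t^2 + 78701259104935*t^3 in mu_{197}.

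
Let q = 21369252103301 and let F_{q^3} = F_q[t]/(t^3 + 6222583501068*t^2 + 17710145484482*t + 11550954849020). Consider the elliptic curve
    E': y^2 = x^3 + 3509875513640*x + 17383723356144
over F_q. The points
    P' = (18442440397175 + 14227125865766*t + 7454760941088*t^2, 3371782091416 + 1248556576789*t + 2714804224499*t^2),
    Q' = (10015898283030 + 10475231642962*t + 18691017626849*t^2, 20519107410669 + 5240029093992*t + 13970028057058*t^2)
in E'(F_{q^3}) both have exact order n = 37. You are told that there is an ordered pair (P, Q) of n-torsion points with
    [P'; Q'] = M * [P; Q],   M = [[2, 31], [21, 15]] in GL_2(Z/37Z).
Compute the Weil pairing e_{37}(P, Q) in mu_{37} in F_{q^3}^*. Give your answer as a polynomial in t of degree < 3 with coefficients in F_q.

10944385846803 + 14618676594629*t + 10925885394549*t^2

e_{37}(aP+bQ,cP+dQ) = e_{37}(P,Q)^(ad-bc); with (a,b,c,d)=(2,31,21,15) this gives the det-37 law.
Inverting 8 mod 37: 14. Thus e_{37}(P,Q) = e(P',Q')^{14}.
Miller loop for e_{37} over F_{21369252103301^3}: bits of 37 = 100101; 5 double steps + 2 add steps, l/v at each.
The quotient is 16768820961462 + 8091593499936*t + 12867162559459*t^2.
Hence e(P,Q) = 10944385846803 + 14618676594629*t + 10925885394549*t^2 in F_{21369252103301^3}^*.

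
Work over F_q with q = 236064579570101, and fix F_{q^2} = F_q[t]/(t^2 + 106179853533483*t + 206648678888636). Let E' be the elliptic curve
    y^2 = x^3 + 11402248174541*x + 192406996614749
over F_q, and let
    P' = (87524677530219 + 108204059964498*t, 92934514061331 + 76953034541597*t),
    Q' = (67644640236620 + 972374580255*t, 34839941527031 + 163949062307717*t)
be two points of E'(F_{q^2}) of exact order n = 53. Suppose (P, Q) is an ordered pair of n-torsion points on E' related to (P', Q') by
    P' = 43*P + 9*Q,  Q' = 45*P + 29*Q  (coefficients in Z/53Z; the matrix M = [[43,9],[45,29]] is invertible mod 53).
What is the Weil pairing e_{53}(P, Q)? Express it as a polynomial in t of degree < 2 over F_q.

194807562175982 + 72378595285907*t

e_{53}(aP+bQ,cP+dQ) = e_{53}(P,Q)^(ad-bc); with (a,b,c,d)=(43,9,45,29) this gives the det-53 law.
det M = 43*29 - 9*45 = 842 = 47 (mod 53); 47^{-1} = 44 (mod 53).
Build f_{53,P'} and f_{53,Q'} via the 6-bit ladder of 53=110101_2; evaluate at shifted divisors; quotient in F_{236064579570101^2}.
The quotient is 163283403867327 + 47968016975714*t.
(163283403867327 + 47968016975714*t)^{44} mod (236064579570101,f) = 194807562175982 + 72378595285907*t.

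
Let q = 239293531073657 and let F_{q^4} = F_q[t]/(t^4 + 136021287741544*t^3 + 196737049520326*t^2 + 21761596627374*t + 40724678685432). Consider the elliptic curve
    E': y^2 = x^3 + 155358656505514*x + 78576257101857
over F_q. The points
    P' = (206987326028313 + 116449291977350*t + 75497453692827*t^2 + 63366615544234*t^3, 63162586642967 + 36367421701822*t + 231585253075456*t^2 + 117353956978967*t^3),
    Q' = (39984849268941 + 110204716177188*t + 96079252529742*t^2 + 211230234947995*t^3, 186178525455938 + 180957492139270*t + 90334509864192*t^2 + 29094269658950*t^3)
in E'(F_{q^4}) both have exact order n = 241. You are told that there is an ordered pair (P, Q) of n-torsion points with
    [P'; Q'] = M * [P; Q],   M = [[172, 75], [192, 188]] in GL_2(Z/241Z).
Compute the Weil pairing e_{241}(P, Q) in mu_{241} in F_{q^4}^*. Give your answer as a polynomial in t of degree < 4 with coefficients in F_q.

e_{241}(aP+bQ,cP+dQ) = e_{241}(P,Q)^(ad-bc); with (a,b,c,d)=(172,75,192,188) this gives the det-241 law.
Inverting 102 mod 241: 26. Thus e_{241}(P,Q) = e(P',Q')^{26}.
Double-and-add over 11110001: 8-1 doublings, 5-1 additions; each step l_{T,T}/v_{2T} or l_{T,P'}/v at Q'+S for random S.
So e_{241}(P',Q') = 118343705165484 + 134144019471539*t + 105449727652640*t^2 + 36376156902282*t^3.
Raise to 26: e(P,Q) = 62506417185381 + 193419557284825*t + 182023206778571*t^2 + 51319427570783*t^3 in mu_{241}.

62506417185381 + 193419557284825*t + 182023206778571*t^2 + 51319427570783*t^3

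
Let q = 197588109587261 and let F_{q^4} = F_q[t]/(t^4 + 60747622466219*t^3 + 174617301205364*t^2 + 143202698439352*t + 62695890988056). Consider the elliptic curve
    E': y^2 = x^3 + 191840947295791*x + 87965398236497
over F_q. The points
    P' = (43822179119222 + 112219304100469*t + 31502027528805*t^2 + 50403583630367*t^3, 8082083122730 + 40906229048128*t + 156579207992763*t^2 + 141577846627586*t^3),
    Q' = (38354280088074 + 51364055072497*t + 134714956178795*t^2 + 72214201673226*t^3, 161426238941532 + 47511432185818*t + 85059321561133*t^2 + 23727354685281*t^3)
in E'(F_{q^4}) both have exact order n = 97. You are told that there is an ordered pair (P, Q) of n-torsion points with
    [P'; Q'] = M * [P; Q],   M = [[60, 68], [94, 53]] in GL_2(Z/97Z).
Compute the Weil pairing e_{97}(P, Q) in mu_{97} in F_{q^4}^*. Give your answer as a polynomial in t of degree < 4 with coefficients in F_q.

71714962109003 + 117091584845422*t + 90065558037265*t^2 + 78302691633722*t^3

Under M = [[60,68],[94,53]] in GL_2(Z/97), e_{97}(P',Q') = e_{97}(P,Q)^(60*53-68*94 mod 97).
60*53 - 68*94 = -3212; reduced mod 97: det = 86, inverse 44.
Build f_{97,P'} and f_{97,Q'} via the 7-bit ladder of 97=1100001_2; evaluate at shifted divisors; quotient in F_{197588109587261^4}.
Result: e(P',Q') = 9508602207576 + 129491896835851*t + 6168107321658*t^2 + 106582118729257*t^3.
(9508602207576 + 129491896835851*t + 6168107321658*t^2 + 106582118729257*t^3)^{44} mod (197588109587261,f) = 71714962109003 + 117091584845422*t + 90065558037265*t^2 + 78302691633722*t^3.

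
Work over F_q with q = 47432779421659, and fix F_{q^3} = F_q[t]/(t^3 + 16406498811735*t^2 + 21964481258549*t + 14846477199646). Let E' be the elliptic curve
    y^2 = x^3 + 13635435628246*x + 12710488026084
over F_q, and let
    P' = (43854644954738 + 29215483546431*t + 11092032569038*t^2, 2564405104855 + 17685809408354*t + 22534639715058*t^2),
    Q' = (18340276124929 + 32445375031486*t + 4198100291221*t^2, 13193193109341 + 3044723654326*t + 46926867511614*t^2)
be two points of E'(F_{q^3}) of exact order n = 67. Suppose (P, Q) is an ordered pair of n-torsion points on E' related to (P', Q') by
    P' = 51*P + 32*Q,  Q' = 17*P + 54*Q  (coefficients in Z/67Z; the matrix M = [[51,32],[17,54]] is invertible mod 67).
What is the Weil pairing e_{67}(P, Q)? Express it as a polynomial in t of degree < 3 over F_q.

11364185410422 + 15049284343156*t + 24622295250839*t^2

Alternating bilinearity on E[67] (values in mu_{67} in F_{47432779421659^3}) gives e(P',Q') = e(P,Q)^det(M).
det(M) mod 67 = 66; its inverse in (Z/67)^* is 66 (check: 66*66 mod 67 = 1).
Miller loop for e_{67} over F_{47432779421659^3}: bits of 67 = 1000011; 6 double steps + 2 add steps, l/v at each.
Miller gives e_{67}(P',Q') = 30348560223601 + 33442789177821*t + 6221366022853*t^2 in F_{47432779421659^3}.
Raise to 66: e(P,Q) = 11364185410422 + 15049284343156*t + 24622295250839*t^2 in mu_{67}.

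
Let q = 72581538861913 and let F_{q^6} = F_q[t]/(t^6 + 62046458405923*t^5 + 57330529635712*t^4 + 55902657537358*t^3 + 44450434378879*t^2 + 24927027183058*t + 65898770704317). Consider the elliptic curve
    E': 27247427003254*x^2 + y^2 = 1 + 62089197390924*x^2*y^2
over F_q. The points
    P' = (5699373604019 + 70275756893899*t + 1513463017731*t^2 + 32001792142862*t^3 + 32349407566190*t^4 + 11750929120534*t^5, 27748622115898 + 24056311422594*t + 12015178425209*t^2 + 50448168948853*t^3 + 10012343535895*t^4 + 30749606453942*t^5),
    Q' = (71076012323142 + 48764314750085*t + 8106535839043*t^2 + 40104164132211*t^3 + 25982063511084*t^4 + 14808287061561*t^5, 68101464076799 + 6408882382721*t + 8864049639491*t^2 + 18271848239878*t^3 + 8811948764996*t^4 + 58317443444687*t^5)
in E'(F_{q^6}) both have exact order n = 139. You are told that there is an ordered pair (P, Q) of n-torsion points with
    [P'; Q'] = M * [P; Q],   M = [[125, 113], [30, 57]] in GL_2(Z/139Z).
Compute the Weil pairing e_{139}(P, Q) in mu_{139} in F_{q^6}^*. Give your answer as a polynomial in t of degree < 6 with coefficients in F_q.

68177031770572 + 30713264256626*t + 46212918958156*t^2 + 49520744699637*t^3 + 44249620477701*t^4 + 56491914446732*t^5

Alternating bilinearity on E[139] (values in mu_{139} in F_{72581538861913^6}) gives e(P',Q') = e(P,Q)^det(M).
Inverting 121 mod 139: 54. Thus e_{139}(P,Q) = e(P',Q')^{54}.
Edwards a_E,d_E -> Montgomery A=71342109212284,B=44361547795514 -> Weierstrass 63772686504559,63338366068778 via alpha=39083283686334,beta=27580326834039.
n = 139 = (10001011)_2 (8 bits, wt 4); accumulate f_{139,P'}(Q'+S)/f_{139,P'}(S) along the 7-step ladder.
f_P(D_Q)/f_Q(D_P) = 60679470659155 + 39254758571560*t + 59859293226335*t^2 + 46930915730244*t^3 + 67854611640648*t^4 + 8447934668465*t^5.
(60679470659155 + 39254758571560*t + 59859293226335*t^2 + 46930915730244*t^3 + 67854611640648*t^4 + 8447934668465*t^5)^{54} mod (72581538861913,f) = 68177031770572 + 30713264256626*t + 46212918958156*t^2 + 49520744699637*t^3 + 44249620477701*t^4 + 56491914446732*t^5.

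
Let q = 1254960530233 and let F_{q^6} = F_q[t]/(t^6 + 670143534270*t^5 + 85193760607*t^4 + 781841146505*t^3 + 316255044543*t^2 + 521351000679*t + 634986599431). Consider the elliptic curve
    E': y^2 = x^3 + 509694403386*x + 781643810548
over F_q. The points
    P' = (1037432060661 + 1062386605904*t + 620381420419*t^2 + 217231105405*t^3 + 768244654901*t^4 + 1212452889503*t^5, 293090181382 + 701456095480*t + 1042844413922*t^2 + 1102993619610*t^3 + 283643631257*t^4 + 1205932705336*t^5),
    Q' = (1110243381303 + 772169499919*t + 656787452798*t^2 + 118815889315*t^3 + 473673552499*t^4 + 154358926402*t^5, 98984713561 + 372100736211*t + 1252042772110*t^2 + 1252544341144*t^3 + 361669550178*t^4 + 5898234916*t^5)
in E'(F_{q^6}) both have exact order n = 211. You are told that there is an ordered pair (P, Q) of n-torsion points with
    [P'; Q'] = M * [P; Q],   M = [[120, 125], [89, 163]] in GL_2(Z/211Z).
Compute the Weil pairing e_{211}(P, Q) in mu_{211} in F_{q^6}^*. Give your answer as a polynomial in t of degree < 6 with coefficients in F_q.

1031476596714 + 826789838119*t + 102737927598*t^2 + 791038244698*t^3 + 262906006072*t^4 + 681004273801*t^5

Alternating bilinearity on E[211] (values in mu_{211} in F_{1254960530233^6}) gives e(P',Q') = e(P,Q)^det(M).
det M = 120*163 - 125*89 = 8435 = 206 (mod 211); 206^{-1} = 42 (mod 211).
Run Miller on y^2=x^3+509694403386*x+781643810548 over F_{1254960530233}: ladder 11010011 (8 bits); e = f_P(D_Q)/f_Q(D_P).
Miller gives e_{211}(P',Q') = 637962029092 + 426692688992*t + 927426849031*t^2 + 856485516759*t^3 + 572457984287*t^4 + 1161104037324*t^5 in F_{1254960530233^6}.
Raise to 42: e(P,Q) = 1031476596714 + 826789838119*t + 102737927598*t^2 + 791038244698*t^3 + 262906006072*t^4 + 681004273801*t^5 in mu_{211}.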